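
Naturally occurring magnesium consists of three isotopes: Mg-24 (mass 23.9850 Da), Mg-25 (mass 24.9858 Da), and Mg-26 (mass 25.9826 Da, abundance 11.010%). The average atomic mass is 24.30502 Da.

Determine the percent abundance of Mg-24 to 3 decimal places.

Let x and y be the fractions of Mg-24 and Mg-25. Then x + y = 1 − 0.11010 = 0.88990 and 23.9850x + 24.9858y = 24.30502 − 0.11010×25.9826 = 21.44433574.
Substituting: 23.9850x + 24.9858(0.88990 − x) = 21.44433574
(23.9850 − 24.9858)x = -0.79052768  ⇒  x = 0.78990, y = 0.10000
Mg-24: 78.990%, Mg-25: 10.000%.

78.990%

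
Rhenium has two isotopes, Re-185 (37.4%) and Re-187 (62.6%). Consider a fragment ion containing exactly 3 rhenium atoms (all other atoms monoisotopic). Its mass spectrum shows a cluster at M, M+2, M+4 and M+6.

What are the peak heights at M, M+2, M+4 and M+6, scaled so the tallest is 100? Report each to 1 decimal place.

The 3 Re atoms are independent, so intensities follow the terms of (0.374 + 0.626)^3.
P(M) = 0.374^3 = 0.052314
P(M+2) = 3 × 0.374^2 × 0.626^1 = 0.262687
P(M+4) = 3 × 0.374^1 × 0.626^2 = 0.439685
P(M+6) = 0.626^3 = 0.245314
The M+4 peak is largest (0.439685); scaling to 100 gives 11.9 : 59.7 : 100.0 : 55.8.

11.9 : 59.7 : 100.0 : 55.8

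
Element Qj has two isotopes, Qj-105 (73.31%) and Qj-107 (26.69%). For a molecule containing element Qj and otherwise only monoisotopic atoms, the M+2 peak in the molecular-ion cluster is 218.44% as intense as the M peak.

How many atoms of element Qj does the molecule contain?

6

With n Qj atoms, P(M+2)/P(M) = C(n,1)·p^(n−1)q / p^n = n·q/p = n · 0.2669/0.7331.
n = 2.1844 × 0.7331/0.2669 = 6.00 ≈ 6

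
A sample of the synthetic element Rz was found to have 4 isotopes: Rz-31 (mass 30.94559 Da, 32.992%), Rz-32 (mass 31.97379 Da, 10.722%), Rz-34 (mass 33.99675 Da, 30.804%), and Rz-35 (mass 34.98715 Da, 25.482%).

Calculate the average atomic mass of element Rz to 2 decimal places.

The abundance-weighted mean is 0.32992 × 30.94559 + 0.10722 × 31.97379 + 0.30804 × 33.99675 + 0.25482 × 34.98715
= 10.209569 + 3.428230 + 10.472359 + 8.915426 = 33.025584 Da

33.03 Da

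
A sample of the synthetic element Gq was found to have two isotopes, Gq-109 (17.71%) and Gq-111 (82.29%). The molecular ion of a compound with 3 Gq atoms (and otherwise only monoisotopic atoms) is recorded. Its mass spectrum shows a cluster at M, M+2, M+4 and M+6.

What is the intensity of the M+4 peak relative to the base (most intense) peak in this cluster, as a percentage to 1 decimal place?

64.6%

Binomial terms of (0.1771 + 0.8229)^3: M 0.0056, M+2 0.0774, M+4 0.3598, M+6 0.5572 → M+6 is the base peak.
P(M+6) = C(3,3) × 0.1771^0 × 0.8229^3 = 1 × 1.0000 × 0.55723859 = 0.557239 (base)
P(M+4) = C(3,2) × 0.1771^1 × 0.8229^2 = 3 × 0.1771 × 0.67716441 = 0.359777
Relative intensity = 0.359777 / 0.557239 × 100 = 64.6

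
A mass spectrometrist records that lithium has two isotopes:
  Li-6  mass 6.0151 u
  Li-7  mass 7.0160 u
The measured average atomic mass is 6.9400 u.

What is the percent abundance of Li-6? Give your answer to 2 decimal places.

With x = fraction of Li-6 (so Li-7 is 1 − x):
6.0151·x + 7.0160·(1 − x) = 6.9400
(6.0151 − 7.0160)·x = 6.9400 − 7.0160
x = -0.0760 / -1.0009 = 0.07593 → 7.59% Li-6, 92.41% Li-7.

7.59%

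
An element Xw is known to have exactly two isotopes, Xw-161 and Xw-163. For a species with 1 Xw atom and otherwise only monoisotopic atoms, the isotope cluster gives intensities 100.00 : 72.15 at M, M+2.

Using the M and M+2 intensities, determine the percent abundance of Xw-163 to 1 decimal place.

If p is the fraction of Xw that is Xw-161, then I(M+2)/I(M) = [C(1,1)·p^0·(1−p)] / p^1 = 1·(1−p)/p = 72.15/100.00 = 0.7215
(1−p)/p = 0.7215/1 = 0.7215  ⇒  p = 1/(1 + 0.7215) = 0.5809
Xw-161: 58.1%, Xw-163: 41.9%.

41.9%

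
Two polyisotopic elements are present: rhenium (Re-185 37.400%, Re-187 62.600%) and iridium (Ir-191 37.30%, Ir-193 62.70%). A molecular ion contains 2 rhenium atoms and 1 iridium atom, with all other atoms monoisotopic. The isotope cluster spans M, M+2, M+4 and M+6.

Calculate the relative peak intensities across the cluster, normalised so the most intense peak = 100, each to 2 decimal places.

11.86 : 59.66 : 100.00 : 55.87

Rhenium pattern (n=2): 0.139876 : 0.468248 : 0.391876
Iridium pattern (n=1): 0.3730 : 0.6270
Convolve the two distributions (both contribute in 2-u steps):
  M: 0.139876×0.3730 = 0.052174
  M+2: 0.139876×0.6270 + 0.468248×0.3730 = 0.262359
  M+4: 0.468248×0.6270 + 0.391876×0.3730 = 0.439761
  M+6: 0.391876×0.6270 = 0.245706
Scale to base peak (0.439761) = 100: 11.86 : 59.66 : 100.00 : 55.87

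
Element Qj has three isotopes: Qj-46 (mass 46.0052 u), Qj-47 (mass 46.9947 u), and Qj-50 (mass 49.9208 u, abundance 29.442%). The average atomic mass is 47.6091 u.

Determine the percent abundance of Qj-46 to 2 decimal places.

24.97%

The remaining 70.558% is split between Qj-46 (fraction x) and Qj-47 (fraction 0.70558 − x).
Substituting: 46.0052x + 46.9947(0.70558 − x) = 32.911418064
(46.0052 − 46.9947)x = -0.247102362  ⇒  x = 0.24972, y = 0.45586
Qj-46: 24.97%, Qj-47: 45.59%.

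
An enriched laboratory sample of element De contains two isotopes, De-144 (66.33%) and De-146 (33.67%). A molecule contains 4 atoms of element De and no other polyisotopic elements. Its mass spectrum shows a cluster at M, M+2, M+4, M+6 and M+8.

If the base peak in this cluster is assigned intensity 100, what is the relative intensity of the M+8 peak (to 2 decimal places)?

3.27

Binomial terms of (0.6633 + 0.3367)^4: M 0.1936, M+2 0.3930, M+4 0.2993, M+6 0.1013, M+8 0.0129 → M+2 is the base peak.
P(M+2) = C(4,1) × 0.6633^3 × 0.3367^1 = 4 × 0.29183004 × 0.3367 = 0.393037 (base)
P(M+8) = C(4,4) × 0.6633^0 × 0.3367^4 = 1 × 1.0000 × 0.01285205 = 0.012852
Relative intensity = 0.012852 / 0.393037 × 100 = 3.27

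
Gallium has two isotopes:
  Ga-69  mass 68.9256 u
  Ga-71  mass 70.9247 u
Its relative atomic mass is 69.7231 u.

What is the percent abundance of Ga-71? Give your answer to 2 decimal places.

Writing the weighted mean with unknown fraction x of Ga-69:
68.9256·x + 70.9247·(1 − x) = 69.7231
(68.9256 − 70.9247)·x = 69.7231 − 70.9247
x = -1.2016 / -1.9991 = 0.60107 → 60.11% Ga-69, 39.89% Ga-71.

39.89%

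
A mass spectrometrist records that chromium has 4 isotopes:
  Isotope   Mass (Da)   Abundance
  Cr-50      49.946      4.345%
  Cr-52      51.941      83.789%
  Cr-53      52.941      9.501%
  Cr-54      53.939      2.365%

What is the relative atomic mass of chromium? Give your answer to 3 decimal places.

Weight each isotope mass by its fractional abundance: 0.04345 × 49.946 + 0.83789 × 51.941 + 0.09501 × 52.941 + 0.02365 × 53.939
= 2.1702 + 43.5208 + 5.0299 + 1.2757 = 51.9966 Da

51.997 Da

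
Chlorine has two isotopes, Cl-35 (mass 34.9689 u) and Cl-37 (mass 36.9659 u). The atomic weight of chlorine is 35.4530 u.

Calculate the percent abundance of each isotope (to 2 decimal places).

Writing the weighted mean with unknown fraction x of Cl-35:
34.9689·x + 36.9659·(1 − x) = 35.4530
(34.9689 − 36.9659)·x = 35.4530 − 36.9659
x = -1.5129 / -1.9970 = 0.75759 → 75.76% Cl-35, 24.24% Cl-37.

Cl-35: 75.76%, Cl-37: 24.24%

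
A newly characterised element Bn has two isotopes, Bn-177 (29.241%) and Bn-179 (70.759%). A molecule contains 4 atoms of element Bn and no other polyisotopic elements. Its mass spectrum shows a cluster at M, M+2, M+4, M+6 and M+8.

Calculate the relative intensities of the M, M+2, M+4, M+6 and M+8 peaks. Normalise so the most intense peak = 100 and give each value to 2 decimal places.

1.76 : 17.08 : 61.99 : 100.00 : 60.50

The 4 Bn atoms are independent, so intensities follow the terms of (0.29241 + 0.70759)^4.
P(M) = 0.29241^4 = 0.007311
P(M+2) = 4 × 0.29241^3 × 0.70759^1 = 0.070765
P(M+4) = 6 × 0.29241^2 × 0.70759^2 = 0.256862
P(M+6) = 4 × 0.29241^1 × 0.70759^3 = 0.414379
P(M+8) = 0.70759^4 = 0.250684
The M+6 peak is largest (0.414379); scaling to 100 gives 1.76 : 17.08 : 61.99 : 100.00 : 60.50.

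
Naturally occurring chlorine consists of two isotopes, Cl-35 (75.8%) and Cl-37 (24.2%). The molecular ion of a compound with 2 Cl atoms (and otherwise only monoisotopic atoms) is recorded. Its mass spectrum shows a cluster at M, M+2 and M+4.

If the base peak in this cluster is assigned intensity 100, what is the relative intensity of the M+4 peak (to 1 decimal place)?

Term probabilities: M 0.5746, M+2 0.3669, M+4 0.0586. Base peak = M.
P(M) = C(2,0) × 0.758^2 × 0.242^0 = 1 × 0.574564 × 1.0000 = 0.574564 (base)
P(M+4) = C(2,2) × 0.758^0 × 0.242^2 = 1 × 1.0000 × 0.058564 = 0.058564
Relative intensity = 0.058564 / 0.574564 × 100 = 10.2

10.2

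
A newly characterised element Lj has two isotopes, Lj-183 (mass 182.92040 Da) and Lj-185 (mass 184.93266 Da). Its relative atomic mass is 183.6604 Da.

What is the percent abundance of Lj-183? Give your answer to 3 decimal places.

63.225%

Let x be the fractional abundance of Lj-183; then Lj-185 has abundance 1 − x.
182.92040·x + 184.93266·(1 − x) = 183.6604
(182.92040 − 184.93266)·x = 183.6604 − 184.93266
x = -1.27226 / -2.01226 = 0.63225 → 63.225% Lj-183, 36.775% Lj-185.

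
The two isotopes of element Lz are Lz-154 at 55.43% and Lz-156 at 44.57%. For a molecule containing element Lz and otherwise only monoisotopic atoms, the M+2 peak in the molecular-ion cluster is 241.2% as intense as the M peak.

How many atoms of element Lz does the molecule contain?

3

With n Lz atoms, P(M+2)/P(M) = C(n,1)·p^(n−1)q / p^n = n·q/p = n · 0.4457/0.5543.
n = 2.412 × 0.5543/0.4457 = 3.00 ≈ 3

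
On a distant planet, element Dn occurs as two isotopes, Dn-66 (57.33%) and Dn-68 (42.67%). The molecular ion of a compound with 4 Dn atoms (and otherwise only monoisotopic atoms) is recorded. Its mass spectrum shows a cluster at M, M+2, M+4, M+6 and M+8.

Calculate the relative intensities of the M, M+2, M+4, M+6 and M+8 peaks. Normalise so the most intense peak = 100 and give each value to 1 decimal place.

30.1 : 89.6 : 100.0 : 49.6 : 9.2

Expanding (0.5733 + 0.4267)^4:
P(M) = 0.5733^4 = 0.108026
P(M+2) = 4 × 0.5733^3 × 0.4267^1 = 0.321609
P(M+4) = 6 × 0.5733^2 × 0.4267^2 = 0.359055
P(M+6) = 4 × 0.5733^1 × 0.4267^3 = 0.178160
P(M+8) = 0.4267^4 = 0.033151
The M+4 peak is largest (0.359055); scaling to 100 gives 30.1 : 89.6 : 100.0 : 49.6 : 9.2.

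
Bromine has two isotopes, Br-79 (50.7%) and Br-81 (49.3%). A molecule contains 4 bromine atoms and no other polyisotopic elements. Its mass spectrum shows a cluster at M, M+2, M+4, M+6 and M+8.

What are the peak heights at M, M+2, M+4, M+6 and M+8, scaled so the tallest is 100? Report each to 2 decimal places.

17.63 : 68.56 : 100.00 : 64.83 : 15.76

Each Br atom is independently Br-79 (p = 0.507) or Br-81 (q = 0.493); the cluster is the binomial expansion (p + q)^4.
P(M) = 0.507^4 = 0.066074
P(M+2) = 4 × 0.507^3 × 0.493^1 = 0.256999
P(M+4) = 6 × 0.507^2 × 0.493^2 = 0.374853
P(M+6) = 4 × 0.507^1 × 0.493^3 = 0.243001
P(M+8) = 0.493^4 = 0.059073
The M+4 peak is largest (0.374853); scaling to 100 gives 17.63 : 68.56 : 100.00 : 64.83 : 15.76.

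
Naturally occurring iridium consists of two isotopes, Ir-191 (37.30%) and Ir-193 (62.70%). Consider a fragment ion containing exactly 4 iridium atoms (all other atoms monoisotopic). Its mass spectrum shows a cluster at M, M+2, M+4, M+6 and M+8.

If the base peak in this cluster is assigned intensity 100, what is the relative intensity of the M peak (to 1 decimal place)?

Term probabilities: M 0.0194, M+2 0.1302, M+4 0.3282, M+6 0.3678, M+8 0.1546. Base peak = M+6.
P(M+6) = C(4,3) × 0.3730^1 × 0.6270^3 = 4 × 0.3730 × 0.24649188 = 0.367766 (base)
P(M) = C(4,0) × 0.3730^4 × 0.6270^0 = 1 × 0.01935688 × 1.0000 = 0.019357
Relative intensity = 0.019357 / 0.367766 × 100 = 5.3

5.3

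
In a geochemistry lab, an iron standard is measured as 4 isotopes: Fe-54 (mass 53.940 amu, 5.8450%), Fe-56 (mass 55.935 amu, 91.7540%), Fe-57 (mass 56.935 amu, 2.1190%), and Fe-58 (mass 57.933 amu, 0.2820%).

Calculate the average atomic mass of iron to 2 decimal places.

55.85 amu

Ar = Σ fᵢ·mᵢ = 0.058450 × 53.940 + 0.917540 × 55.935 + 0.021190 × 56.935 + 0.002820 × 57.933
= 3.1528 + 51.3226 + 1.2065 + 0.1634 = 55.8453 amu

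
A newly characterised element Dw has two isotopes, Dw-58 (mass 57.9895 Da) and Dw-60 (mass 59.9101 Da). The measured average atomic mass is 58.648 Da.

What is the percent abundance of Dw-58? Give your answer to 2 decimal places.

65.71%

Let x be the fractional abundance of Dw-58; then Dw-60 has abundance 1 − x.
57.9895·x + 59.9101·(1 − x) = 58.648
(57.9895 − 59.9101)·x = 58.648 − 59.9101
x = -1.2621 / -1.9206 = 0.65714 → 65.71% Dw-58, 34.29% Dw-60.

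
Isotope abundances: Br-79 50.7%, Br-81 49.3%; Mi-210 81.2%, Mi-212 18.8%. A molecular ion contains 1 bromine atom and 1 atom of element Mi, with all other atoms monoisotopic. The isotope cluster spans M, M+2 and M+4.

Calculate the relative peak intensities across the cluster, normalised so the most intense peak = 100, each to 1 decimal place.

Bromine pattern (n=1): 0.5070 : 0.4930
Element Mi pattern (n=1): 0.8120 : 0.1880
Convolve the two distributions (both contribute in 2-u steps):
  M: 0.5070×0.8120 = 0.411684
  M+2: 0.5070×0.1880 + 0.4930×0.8120 = 0.495632
  M+4: 0.4930×0.1880 = 0.092684
Scale to base peak (0.495632) = 100: 83.1 : 100.0 : 18.7

83.1 : 100.0 : 18.7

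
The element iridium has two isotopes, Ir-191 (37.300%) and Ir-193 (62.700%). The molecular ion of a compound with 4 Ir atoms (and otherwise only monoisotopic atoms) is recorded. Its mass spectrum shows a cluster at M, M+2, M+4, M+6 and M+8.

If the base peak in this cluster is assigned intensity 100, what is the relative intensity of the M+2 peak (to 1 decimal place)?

Term probabilities: M 0.0194, M+2 0.1302, M+4 0.3282, M+6 0.3678, M+8 0.1546. Base peak = M+6.
P(M+6) = C(4,3) × 0.37300^1 × 0.62700^3 = 4 × 0.3730 × 0.24649188 = 0.367766 (base)
P(M+2) = C(4,1) × 0.37300^3 × 0.62700^1 = 4 × 0.05189512 × 0.6270 = 0.130153
Relative intensity = 0.130153 / 0.367766 × 100 = 35.4

35.4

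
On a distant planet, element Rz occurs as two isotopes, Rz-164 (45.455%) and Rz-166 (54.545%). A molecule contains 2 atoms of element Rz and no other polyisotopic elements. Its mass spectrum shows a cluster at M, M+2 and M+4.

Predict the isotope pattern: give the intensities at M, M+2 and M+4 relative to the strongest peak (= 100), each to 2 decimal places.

The 2 Rz atoms are independent, so intensities follow the terms of (0.45455 + 0.54545)^2.
P(M) = 0.45455^2 = 0.206616
P(M+2) = 2 × 0.45455^1 × 0.54545^1 = 0.495869
P(M+4) = 0.54545^2 = 0.297516
The M+2 peak is largest (0.495869); scaling to 100 gives 41.67 : 100.00 : 60.00.

41.67 : 100.00 : 60.00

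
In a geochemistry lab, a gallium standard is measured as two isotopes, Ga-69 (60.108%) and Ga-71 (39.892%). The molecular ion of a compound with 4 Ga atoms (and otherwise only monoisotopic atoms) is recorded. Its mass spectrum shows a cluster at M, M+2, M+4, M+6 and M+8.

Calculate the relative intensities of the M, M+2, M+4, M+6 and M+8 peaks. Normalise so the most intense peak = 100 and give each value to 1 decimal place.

Expanding (0.60108 + 0.39892)^4:
P(M) = 0.60108^4 = 0.130536
P(M+2) = 4 × 0.60108^3 × 0.39892^1 = 0.346531
P(M+4) = 6 × 0.60108^2 × 0.39892^2 = 0.344975
P(M+6) = 4 × 0.60108^1 × 0.39892^3 = 0.152633
P(M+8) = 0.39892^4 = 0.025325
The M+2 peak is largest (0.346531); scaling to 100 gives 37.7 : 100.0 : 99.6 : 44.0 : 7.3.

37.7 : 100.0 : 99.6 : 44.0 : 7.3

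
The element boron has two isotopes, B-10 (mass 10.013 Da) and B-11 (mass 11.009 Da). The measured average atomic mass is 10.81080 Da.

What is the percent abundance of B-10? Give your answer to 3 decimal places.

19.900%

Let x be the fractional abundance of B-10; then B-11 has abundance 1 − x.
10.013·x + 11.009·(1 − x) = 10.81080
(10.013 − 11.009)·x = 10.81080 − 11.009
x = -0.19820 / -0.996 = 0.19900 → 19.900% B-10, 80.100% B-11.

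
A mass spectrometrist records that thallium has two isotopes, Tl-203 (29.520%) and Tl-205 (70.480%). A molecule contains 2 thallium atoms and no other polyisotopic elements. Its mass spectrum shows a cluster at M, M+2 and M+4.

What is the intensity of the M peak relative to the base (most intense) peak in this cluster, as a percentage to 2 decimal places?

17.54%

(0.29520 + 0.70480)^2 gives M 0.0871, M+2 0.4161, M+4 0.4967; the largest is M+4.
P(M+4) = C(2,2) × 0.29520^0 × 0.70480^2 = 1 × 1.0000 × 0.49674304 = 0.496743 (base)
P(M) = C(2,0) × 0.29520^2 × 0.70480^0 = 1 × 0.08714304 × 1.0000 = 0.087143
Relative intensity = 0.087143 / 0.496743 × 100 = 17.54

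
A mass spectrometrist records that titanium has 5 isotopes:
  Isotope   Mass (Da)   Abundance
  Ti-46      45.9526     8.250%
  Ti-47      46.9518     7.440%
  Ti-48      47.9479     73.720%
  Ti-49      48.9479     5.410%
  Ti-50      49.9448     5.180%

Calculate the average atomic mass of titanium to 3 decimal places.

47.867 Da

The abundance-weighted mean is 0.08250 × 45.9526 + 0.07440 × 46.9518 + 0.73720 × 47.9479 + 0.05410 × 48.9479 + 0.05180 × 49.9448
= 3.79109 + 3.49321 + 35.34719 + 2.64808 + 2.58714 = 47.86671 Da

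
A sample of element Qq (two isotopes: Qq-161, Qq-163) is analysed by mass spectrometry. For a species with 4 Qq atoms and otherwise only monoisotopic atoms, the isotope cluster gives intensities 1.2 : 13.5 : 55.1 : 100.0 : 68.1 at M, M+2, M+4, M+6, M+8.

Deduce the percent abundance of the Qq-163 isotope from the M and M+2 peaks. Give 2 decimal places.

73.77%

Let p = fractional abundance of Qq-161. I(M+2)/I(M) = [C(4,1)·p^3·(1−p)] / p^4 = 4·(1−p)/p = 13.5/1.2 = 11.2500
(1−p)/p = 11.2500/4 = 2.8125  ⇒  p = 1/(1 + 2.8125) = 0.2623
Qq-161: 26.23%, Qq-163: 73.77%.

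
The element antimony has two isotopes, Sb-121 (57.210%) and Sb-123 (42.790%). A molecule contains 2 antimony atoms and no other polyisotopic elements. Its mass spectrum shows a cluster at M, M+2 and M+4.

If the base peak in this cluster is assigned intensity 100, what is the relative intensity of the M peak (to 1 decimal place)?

Term probabilities: M 0.3273, M+2 0.4896, M+4 0.1831. Base peak = M+2.
P(M+2) = C(2,1) × 0.57210^1 × 0.42790^1 = 2 × 0.5721 × 0.4279 = 0.489603 (base)
P(M) = C(2,0) × 0.57210^2 × 0.42790^0 = 1 × 0.32729841 × 1.0000 = 0.327298
Relative intensity = 0.327298 / 0.489603 × 100 = 66.8

66.8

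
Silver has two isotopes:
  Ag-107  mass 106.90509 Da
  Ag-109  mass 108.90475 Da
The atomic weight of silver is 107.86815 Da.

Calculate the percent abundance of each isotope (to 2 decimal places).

Let x be the fractional abundance of Ag-107; then Ag-109 has abundance 1 − x.
106.90509·x + 108.90475·(1 − x) = 107.86815
(106.90509 − 108.90475)·x = 107.86815 − 108.90475
x = -1.03660 / -1.99966 = 0.51839 → 51.84% Ag-107, 48.16% Ag-109.

Ag-107: 51.84%, Ag-109: 48.16%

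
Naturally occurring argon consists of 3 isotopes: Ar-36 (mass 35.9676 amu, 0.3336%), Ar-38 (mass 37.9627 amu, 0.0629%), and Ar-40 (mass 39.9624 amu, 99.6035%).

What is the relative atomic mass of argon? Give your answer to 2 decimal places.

Ar = Σ fᵢ·mᵢ = 0.003336 × 35.9676 + 0.000629 × 37.9627 + 0.996035 × 39.9624
= 0.11999 + 0.02388 + 39.80395 = 39.94782 amu

39.95 amu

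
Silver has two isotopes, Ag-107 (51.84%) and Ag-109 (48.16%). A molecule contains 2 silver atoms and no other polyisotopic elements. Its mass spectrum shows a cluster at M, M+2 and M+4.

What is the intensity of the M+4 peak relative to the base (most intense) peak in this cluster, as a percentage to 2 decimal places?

46.45%

Binomial terms of (0.5184 + 0.4816)^2: M 0.2687, M+2 0.4993, M+4 0.2319 → M+2 is the base peak.
P(M+2) = C(2,1) × 0.5184^1 × 0.4816^1 = 2 × 0.5184 × 0.4816 = 0.499323 (base)
P(M+4) = C(2,2) × 0.5184^0 × 0.4816^2 = 1 × 1.0000 × 0.23193856 = 0.231939
Relative intensity = 0.231939 / 0.499323 × 100 = 46.45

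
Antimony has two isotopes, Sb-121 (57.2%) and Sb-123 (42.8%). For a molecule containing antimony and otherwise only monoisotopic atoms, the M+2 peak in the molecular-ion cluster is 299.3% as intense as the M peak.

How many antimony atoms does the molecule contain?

4

For n independent Sb atoms, I(M+2)/I(M) = n · (abundance Sb-123) / (abundance Sb-121) = n · 0.428/0.572.
n = 2.993 × 0.572/0.428 = 4.00 ≈ 4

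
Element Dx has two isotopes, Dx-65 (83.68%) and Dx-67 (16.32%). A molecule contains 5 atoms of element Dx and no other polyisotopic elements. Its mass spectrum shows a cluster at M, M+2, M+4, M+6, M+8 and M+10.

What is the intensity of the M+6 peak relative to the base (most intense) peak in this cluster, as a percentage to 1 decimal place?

7.4%

(0.8368 + 0.1632)^5 gives M 0.4103, M+2 0.4001, M+4 0.1561, M+6 0.0304, M+8 0.0030, M+10 0.0001; the largest is M.
P(M) = C(5,0) × 0.8368^5 × 0.1632^0 = 1 × 0.41030646 × 1.0000 = 0.410306 (base)
P(M+6) = C(5,3) × 0.8368^2 × 0.1632^3 = 10 × 0.70023424 × 0.00434671 = 0.030437
Relative intensity = 0.030437 / 0.410306 × 100 = 7.4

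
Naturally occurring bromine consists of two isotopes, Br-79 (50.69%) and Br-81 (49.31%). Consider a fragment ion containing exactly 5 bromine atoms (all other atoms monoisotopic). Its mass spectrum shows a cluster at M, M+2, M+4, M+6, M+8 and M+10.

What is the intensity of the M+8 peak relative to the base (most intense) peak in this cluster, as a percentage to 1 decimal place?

47.3%

(0.5069 + 0.4931)^5 gives M 0.0335, M+2 0.1628, M+4 0.3167, M+6 0.3081, M+8 0.1498, M+10 0.0292; the largest is M+4.
P(M+4) = C(5,2) × 0.5069^3 × 0.4931^2 = 10 × 0.13024674 × 0.24314761 = 0.316692 (base)
P(M+8) = C(5,4) × 0.5069^1 × 0.4931^4 = 5 × 0.5069 × 0.05912076 = 0.149842
Relative intensity = 0.149842 / 0.316692 × 100 = 47.3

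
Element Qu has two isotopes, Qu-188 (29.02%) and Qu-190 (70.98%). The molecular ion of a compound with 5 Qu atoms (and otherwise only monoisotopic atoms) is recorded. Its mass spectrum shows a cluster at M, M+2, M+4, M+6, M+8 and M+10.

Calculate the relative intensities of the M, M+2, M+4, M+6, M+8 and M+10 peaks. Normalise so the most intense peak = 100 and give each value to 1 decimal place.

Each Qu atom is independently Qu-188 (p = 0.2902) or Qu-190 (q = 0.7098); the cluster is the binomial expansion (p + q)^5.
P(M) = 0.2902^5 = 0.002058
P(M+2) = 5 × 0.2902^4 × 0.7098^1 = 0.025171
P(M+4) = 10 × 0.2902^3 × 0.7098^2 = 0.123130
P(M+6) = 10 × 0.2902^2 × 0.7098^3 = 0.301164
P(M+8) = 5 × 0.2902^1 × 0.7098^4 = 0.368308
P(M+10) = 0.7098^5 = 0.180169
The M+8 peak is largest (0.368308); scaling to 100 gives 0.6 : 6.8 : 33.4 : 81.8 : 100.0 : 48.9.

0.6 : 6.8 : 33.4 : 81.8 : 100.0 : 48.9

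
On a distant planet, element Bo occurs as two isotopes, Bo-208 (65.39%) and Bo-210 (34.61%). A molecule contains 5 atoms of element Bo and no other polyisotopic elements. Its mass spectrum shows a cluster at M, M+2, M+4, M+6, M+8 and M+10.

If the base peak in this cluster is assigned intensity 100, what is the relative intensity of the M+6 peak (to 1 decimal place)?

52.9

Binomial terms of (0.6539 + 0.3461)^5: M 0.1196, M+2 0.3164, M+4 0.3349, M+6 0.1773, M+8 0.0469, M+10 0.0050 → M+4 is the base peak.
P(M+4) = C(5,2) × 0.6539^3 × 0.3461^2 = 10 × 0.27959797 × 0.11978521 = 0.334917 (base)
P(M+6) = C(5,3) × 0.6539^2 × 0.3461^3 = 10 × 0.42758521 × 0.04145766 = 0.177267
Relative intensity = 0.177267 / 0.334917 × 100 = 52.9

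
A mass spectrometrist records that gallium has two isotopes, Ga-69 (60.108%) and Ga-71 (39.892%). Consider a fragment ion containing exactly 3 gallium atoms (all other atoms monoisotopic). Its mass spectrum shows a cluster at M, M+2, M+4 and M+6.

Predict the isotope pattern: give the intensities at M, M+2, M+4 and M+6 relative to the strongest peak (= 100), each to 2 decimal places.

The 3 Ga atoms are independent, so intensities follow the terms of (0.60108 + 0.39892)^3.
P(M) = 0.60108^3 = 0.217169
P(M+2) = 3 × 0.60108^2 × 0.39892^1 = 0.432386
P(M+4) = 3 × 0.60108^1 × 0.39892^2 = 0.286963
P(M+6) = 0.39892^3 = 0.063483
The M+2 peak is largest (0.432386); scaling to 100 gives 50.23 : 100.00 : 66.37 : 14.68.

50.23 : 100.00 : 66.37 : 14.68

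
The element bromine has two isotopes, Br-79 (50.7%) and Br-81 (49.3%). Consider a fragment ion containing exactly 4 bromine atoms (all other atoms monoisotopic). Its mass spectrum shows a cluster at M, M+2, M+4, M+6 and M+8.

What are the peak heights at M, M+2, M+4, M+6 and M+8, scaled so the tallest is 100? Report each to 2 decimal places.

Each Br atom is independently Br-79 (p = 0.507) or Br-81 (q = 0.493); the cluster is the binomial expansion (p + q)^4.
P(M) = 0.507^4 = 0.066074
P(M+2) = 4 × 0.507^3 × 0.493^1 = 0.256999
P(M+4) = 6 × 0.507^2 × 0.493^2 = 0.374853
P(M+6) = 4 × 0.507^1 × 0.493^3 = 0.243001
P(M+8) = 0.493^4 = 0.059073
The M+4 peak is largest (0.374853); scaling to 100 gives 17.63 : 68.56 : 100.00 : 64.83 : 15.76.

17.63 : 68.56 : 100.00 : 64.83 : 15.76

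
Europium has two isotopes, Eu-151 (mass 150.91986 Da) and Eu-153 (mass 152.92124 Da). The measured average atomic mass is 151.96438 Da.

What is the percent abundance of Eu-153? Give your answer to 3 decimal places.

52.190%

With x = fraction of Eu-151 (so Eu-153 is 1 − x):
150.91986·x + 152.92124·(1 − x) = 151.96438
(150.91986 − 152.92124)·x = 151.96438 − 152.92124
x = -0.95686 / -2.00138 = 0.47810 → 47.810% Eu-151, 52.190% Eu-153.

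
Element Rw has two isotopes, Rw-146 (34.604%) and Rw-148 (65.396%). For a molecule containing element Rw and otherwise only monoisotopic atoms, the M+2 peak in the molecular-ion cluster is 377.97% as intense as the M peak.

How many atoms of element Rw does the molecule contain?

For n independent Rw atoms, I(M+2)/I(M) = n · (abundance Rw-148) / (abundance Rw-146) = n · 0.65396/0.34604.
n = 3.7797 × 0.34604/0.65396 = 2.00 ≈ 2

2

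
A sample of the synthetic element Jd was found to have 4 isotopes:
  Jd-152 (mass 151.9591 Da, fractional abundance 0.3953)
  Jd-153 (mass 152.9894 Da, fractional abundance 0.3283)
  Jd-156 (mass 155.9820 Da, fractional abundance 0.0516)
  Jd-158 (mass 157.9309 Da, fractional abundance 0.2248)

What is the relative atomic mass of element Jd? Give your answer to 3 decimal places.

153.847 Da

The abundance-weighted mean is 0.3953 × 151.9591 + 0.3283 × 152.9894 + 0.0516 × 155.9820 + 0.2248 × 157.9309
= 60.06943 + 50.22642 + 8.04867 + 35.50287 = 153.84739 Da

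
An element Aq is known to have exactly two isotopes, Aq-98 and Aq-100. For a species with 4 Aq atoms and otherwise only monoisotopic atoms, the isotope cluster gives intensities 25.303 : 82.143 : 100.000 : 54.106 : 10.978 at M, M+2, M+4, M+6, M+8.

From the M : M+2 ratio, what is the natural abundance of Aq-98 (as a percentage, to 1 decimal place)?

Let p = fractional abundance of Aq-98. I(M+2)/I(M) = [C(4,1)·p^3·(1−p)] / p^4 = 4·(1−p)/p = 82.143/25.303 = 3.2464
(1−p)/p = 3.2464/4 = 0.8116  ⇒  p = 1/(1 + 0.8116) = 0.5520
Aq-98: 55.2%, Aq-100: 44.8%.

55.2%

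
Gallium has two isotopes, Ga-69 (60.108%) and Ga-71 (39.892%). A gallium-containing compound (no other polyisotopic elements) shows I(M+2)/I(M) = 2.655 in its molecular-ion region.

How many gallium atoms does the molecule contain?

4

For n independent Ga atoms, I(M+2)/I(M) = n · (abundance Ga-71) / (abundance Ga-69) = n · 0.39892/0.60108.
n = 2.655 × 0.60108/0.39892 = 4.00 ≈ 4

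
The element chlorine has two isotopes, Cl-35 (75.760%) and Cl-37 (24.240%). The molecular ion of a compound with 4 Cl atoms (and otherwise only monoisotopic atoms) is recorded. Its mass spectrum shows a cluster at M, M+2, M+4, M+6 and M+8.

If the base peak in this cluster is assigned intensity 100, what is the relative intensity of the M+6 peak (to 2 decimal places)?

10.24

Binomial terms of (0.75760 + 0.24240)^4: M 0.3294, M+2 0.4216, M+4 0.2023, M+6 0.0432, M+8 0.0035 → M+2 is the base peak.
P(M+2) = C(4,1) × 0.75760^3 × 0.24240^1 = 4 × 0.4348304 × 0.2424 = 0.421612 (base)
P(M+6) = C(4,3) × 0.75760^1 × 0.24240^3 = 4 × 0.7576 × 0.01424288 = 0.043162
Relative intensity = 0.043162 / 0.421612 × 100 = 10.24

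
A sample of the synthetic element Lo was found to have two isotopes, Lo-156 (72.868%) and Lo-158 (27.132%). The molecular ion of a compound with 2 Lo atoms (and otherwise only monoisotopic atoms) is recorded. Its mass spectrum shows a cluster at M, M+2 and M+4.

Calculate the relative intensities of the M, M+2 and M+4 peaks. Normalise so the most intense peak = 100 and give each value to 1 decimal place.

Expanding (0.72868 + 0.27132)^2:
P(M) = 0.72868^2 = 0.530975
P(M+2) = 2 × 0.72868^1 × 0.27132^1 = 0.395411
P(M+4) = 0.27132^2 = 0.073615
The M peak is largest (0.530975); scaling to 100 gives 100.0 : 74.5 : 13.9.

100.0 : 74.5 : 13.9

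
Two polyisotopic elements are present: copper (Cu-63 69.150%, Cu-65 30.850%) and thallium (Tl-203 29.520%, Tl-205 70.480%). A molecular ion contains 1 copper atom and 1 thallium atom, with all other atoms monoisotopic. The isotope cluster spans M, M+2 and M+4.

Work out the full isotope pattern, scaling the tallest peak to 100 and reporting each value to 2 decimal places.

Copper pattern (n=1): 0.6915 : 0.3085
Thallium pattern (n=1): 0.2952 : 0.7048
Convolve the two distributions (both contribute in 2-u steps):
  M: 0.6915×0.2952 = 0.204131
  M+2: 0.6915×0.7048 + 0.3085×0.2952 = 0.578438
  M+4: 0.3085×0.7048 = 0.217431
Scale to base peak (0.578438) = 100: 35.29 : 100.00 : 37.59

35.29 : 100.00 : 37.59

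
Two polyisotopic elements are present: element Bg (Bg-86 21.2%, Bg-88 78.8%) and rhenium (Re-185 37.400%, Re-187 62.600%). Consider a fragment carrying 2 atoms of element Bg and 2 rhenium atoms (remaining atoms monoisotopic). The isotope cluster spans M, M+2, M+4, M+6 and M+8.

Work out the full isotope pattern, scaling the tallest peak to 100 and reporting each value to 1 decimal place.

1.5 : 16.1 : 61.9 : 100.0 : 57.7

Element Bg pattern (n=2): 0.044944 : 0.334112 : 0.620944
Rhenium pattern (n=2): 0.139876 : 0.468248 : 0.391876
Convolve the two distributions (both contribute in 2-u steps):
  M: 0.044944×0.139876 = 0.006287
  M+2: 0.044944×0.468248 + 0.334112×0.139876 = 0.067779
  M+4: 0.044944×0.391876 + 0.334112×0.468248 + 0.620944×0.139876 = 0.260915
  M+6: 0.334112×0.391876 + 0.620944×0.468248 = 0.421686
  M+8: 0.620944×0.391876 = 0.243333
Scale to base peak (0.421686) = 100: 1.5 : 16.1 : 61.9 : 100.0 : 57.7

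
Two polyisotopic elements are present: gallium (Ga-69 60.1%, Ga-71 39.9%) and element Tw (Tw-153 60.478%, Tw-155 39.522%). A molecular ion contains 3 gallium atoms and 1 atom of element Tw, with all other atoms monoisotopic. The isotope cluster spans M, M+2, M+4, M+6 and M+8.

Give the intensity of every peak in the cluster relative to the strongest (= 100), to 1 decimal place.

37.8 : 100.0 : 99.2 : 43.7 : 7.2

Gallium pattern (n=3): 0.2170818 : 0.4323576 : 0.2870394 : 0.0635212
Element Tw pattern (n=1): 0.60478 : 0.39522
Convolve the two distributions (both contribute in 2-u steps):
  M: 0.2170818×0.60478 = 0.131287
  M+2: 0.2170818×0.39522 + 0.4323576×0.60478 = 0.347276
  M+4: 0.4323576×0.39522 + 0.2870394×0.60478 = 0.344472
  M+6: 0.2870394×0.39522 + 0.0635212×0.60478 = 0.151860
  M+8: 0.0635212×0.39522 = 0.025105
Scale to base peak (0.347276) = 100: 37.8 : 100.0 : 99.2 : 43.7 : 7.2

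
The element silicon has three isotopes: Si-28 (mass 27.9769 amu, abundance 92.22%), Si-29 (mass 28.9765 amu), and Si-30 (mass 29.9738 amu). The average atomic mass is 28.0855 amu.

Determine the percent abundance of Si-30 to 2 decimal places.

Let x and y be the fractions of Si-29 and Si-30. Then x + y = 1 − 0.9222 = 0.0778 and 28.9765x + 29.9738y = 28.0855 − 0.9222×27.9769 = 2.28520282.
Substituting: 28.9765x + 29.9738(0.0778 − x) = 2.28520282
(28.9765 − 29.9738)x = -0.04675882  ⇒  x = 0.04689, y = 0.03091
Si-29: 4.69%, Si-30: 3.09%.

3.09%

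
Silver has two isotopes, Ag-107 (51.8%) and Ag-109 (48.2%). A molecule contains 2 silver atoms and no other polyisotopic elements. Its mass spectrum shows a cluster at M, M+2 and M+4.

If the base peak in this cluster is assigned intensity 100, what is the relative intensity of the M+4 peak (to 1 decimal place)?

46.5

(0.518 + 0.482)^2 gives M 0.2683, M+2 0.4994, M+4 0.2323; the largest is M+2.
P(M+2) = C(2,1) × 0.518^1 × 0.482^1 = 2 × 0.5180 × 0.4820 = 0.499352 (base)
P(M+4) = C(2,2) × 0.518^0 × 0.482^2 = 1 × 1.0000 × 0.232324 = 0.232324
Relative intensity = 0.232324 / 0.499352 × 100 = 46.5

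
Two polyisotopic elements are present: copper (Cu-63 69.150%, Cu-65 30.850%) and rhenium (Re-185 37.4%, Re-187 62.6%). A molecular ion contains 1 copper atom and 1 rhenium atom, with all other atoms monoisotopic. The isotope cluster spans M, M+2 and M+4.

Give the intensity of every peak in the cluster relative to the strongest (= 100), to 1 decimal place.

47.2 : 100.0 : 35.2

Copper pattern (n=1): 0.6915 : 0.3085
Rhenium pattern (n=1): 0.3740 : 0.6260
Convolve the two distributions (both contribute in 2-u steps):
  M: 0.6915×0.3740 = 0.258621
  M+2: 0.6915×0.6260 + 0.3085×0.3740 = 0.548258
  M+4: 0.3085×0.6260 = 0.193121
Scale to base peak (0.548258) = 100: 47.2 : 100.0 : 35.2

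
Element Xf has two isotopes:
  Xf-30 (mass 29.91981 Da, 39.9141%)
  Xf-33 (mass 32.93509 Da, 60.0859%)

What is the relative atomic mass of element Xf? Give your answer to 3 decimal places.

Average mass = Σ (abundance × isotope mass) = 0.399141 × 29.91981 + 0.600859 × 32.93509
= 11.942223 + 19.789345 = 31.731568 Da

31.732 Da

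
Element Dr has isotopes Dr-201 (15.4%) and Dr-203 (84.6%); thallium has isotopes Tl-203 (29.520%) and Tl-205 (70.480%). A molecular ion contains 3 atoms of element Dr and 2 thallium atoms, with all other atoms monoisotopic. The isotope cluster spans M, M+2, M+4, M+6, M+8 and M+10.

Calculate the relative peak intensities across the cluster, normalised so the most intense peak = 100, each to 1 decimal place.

Element Dr pattern (n=3): 0.00365226 : 0.06019121 : 0.33066079 : 0.60549574
Thallium pattern (n=2): 0.08714304 : 0.41611392 : 0.49674304
Convolve the two distributions (both contribute in 2-u steps):
  M: 0.00365226×0.08714304 = 0.000318
  M+2: 0.00365226×0.41611392 + 0.06019121×0.08714304 = 0.006765
  M+4: 0.00365226×0.49674304 + 0.06019121×0.41611392 + 0.33066079×0.08714304 = 0.055675
  M+6: 0.06019121×0.49674304 + 0.33066079×0.41611392 + 0.60549574×0.08714304 = 0.220257
  M+8: 0.33066079×0.49674304 + 0.60549574×0.41611392 = 0.416209
  M+10: 0.60549574×0.49674304 = 0.300776
Scale to base peak (0.416209) = 100: 0.1 : 1.6 : 13.4 : 52.9 : 100.0 : 72.3

0.1 : 1.6 : 13.4 : 52.9 : 100.0 : 72.3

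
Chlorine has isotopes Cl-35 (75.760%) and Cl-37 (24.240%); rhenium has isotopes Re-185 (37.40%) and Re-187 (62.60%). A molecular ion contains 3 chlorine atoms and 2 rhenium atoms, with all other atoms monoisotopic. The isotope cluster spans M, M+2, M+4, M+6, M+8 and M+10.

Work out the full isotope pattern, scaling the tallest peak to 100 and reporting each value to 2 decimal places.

15.82 : 68.13 : 100.00 : 59.32 : 15.34 : 1.45

Chlorine pattern (n=3): 0.4348304 : 0.41738208 : 0.13354464 : 0.01424288
Rhenium pattern (n=2): 0.139876 : 0.468248 : 0.391876
Convolve the two distributions (both contribute in 2-u steps):
  M: 0.4348304×0.139876 = 0.060822
  M+2: 0.4348304×0.468248 + 0.41738208×0.139876 = 0.261990
  M+4: 0.4348304×0.391876 + 0.41738208×0.468248 + 0.13354464×0.139876 = 0.384518
  M+6: 0.41738208×0.391876 + 0.13354464×0.468248 + 0.01424288×0.139876 = 0.228086
  M+8: 0.13354464×0.391876 + 0.01424288×0.468248 = 0.059002
  M+10: 0.01424288×0.391876 = 0.005581
Scale to base peak (0.384518) = 100: 15.82 : 68.13 : 100.00 : 59.32 : 15.34 : 1.45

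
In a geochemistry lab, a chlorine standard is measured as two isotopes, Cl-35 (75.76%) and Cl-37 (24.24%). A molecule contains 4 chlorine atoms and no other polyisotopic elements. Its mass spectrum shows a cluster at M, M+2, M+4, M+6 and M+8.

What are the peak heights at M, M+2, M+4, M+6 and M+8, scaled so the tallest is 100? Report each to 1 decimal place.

78.1 : 100.0 : 48.0 : 10.2 : 0.8

The 4 Cl atoms are independent, so intensities follow the terms of (0.7576 + 0.2424)^4.
P(M) = 0.7576^4 = 0.329428
P(M+2) = 4 × 0.7576^3 × 0.2424^1 = 0.421612
P(M+4) = 6 × 0.7576^2 × 0.2424^2 = 0.202347
P(M+6) = 4 × 0.7576^1 × 0.2424^3 = 0.043162
P(M+8) = 0.2424^4 = 0.003452
The M+2 peak is largest (0.421612); scaling to 100 gives 78.1 : 100.0 : 48.0 : 10.2 : 0.8.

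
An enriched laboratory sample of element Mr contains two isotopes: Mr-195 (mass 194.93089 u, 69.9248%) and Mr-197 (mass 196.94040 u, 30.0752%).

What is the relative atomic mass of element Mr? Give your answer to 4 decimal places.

The abundance-weighted mean is 0.699248 × 194.93089 + 0.300752 × 196.94040
= 136.305035 + 59.230219 = 195.535254 u

195.5353 u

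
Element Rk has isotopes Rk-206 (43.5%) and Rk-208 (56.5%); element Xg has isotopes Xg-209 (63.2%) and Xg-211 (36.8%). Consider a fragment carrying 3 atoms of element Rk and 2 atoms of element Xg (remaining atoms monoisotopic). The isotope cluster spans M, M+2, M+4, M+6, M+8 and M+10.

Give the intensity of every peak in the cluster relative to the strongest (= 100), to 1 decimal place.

10.1 : 50.9 : 100.0 : 94.6 : 42.9 : 7.5

Element Rk pattern (n=3): 0.08231287 : 0.32073638 : 0.41658862 : 0.18036212
Element Xg pattern (n=2): 0.399424 : 0.465152 : 0.135424
Convolve the two distributions (both contribute in 2-u steps):
  M: 0.08231287×0.399424 = 0.032878
  M+2: 0.08231287×0.465152 + 0.32073638×0.399424 = 0.166398
  M+4: 0.08231287×0.135424 + 0.32073638×0.465152 + 0.41658862×0.399424 = 0.326734
  M+6: 0.32073638×0.135424 + 0.41658862×0.465152 + 0.18036212×0.399424 = 0.309253
  M+8: 0.41658862×0.135424 + 0.18036212×0.465152 = 0.140312
  M+10: 0.18036212×0.135424 = 0.024425
Scale to base peak (0.326734) = 100: 10.1 : 50.9 : 100.0 : 94.6 : 42.9 : 7.5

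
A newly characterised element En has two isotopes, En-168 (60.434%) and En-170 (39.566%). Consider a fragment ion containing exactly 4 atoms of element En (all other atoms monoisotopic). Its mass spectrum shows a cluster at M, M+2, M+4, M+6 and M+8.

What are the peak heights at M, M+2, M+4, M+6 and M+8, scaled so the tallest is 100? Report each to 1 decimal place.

The 4 En atoms are independent, so intensities follow the terms of (0.60434 + 0.39566)^4.
P(M) = 0.60434^4 = 0.133391
P(M+2) = 4 × 0.60434^3 × 0.39566^1 = 0.349322
P(M+4) = 6 × 0.60434^2 × 0.39566^2 = 0.343051
P(M+6) = 4 × 0.60434^1 × 0.39566^3 = 0.149730
P(M+8) = 0.39566^4 = 0.024507
The M+2 peak is largest (0.349322); scaling to 100 gives 38.2 : 100.0 : 98.2 : 42.9 : 7.0.

38.2 : 100.0 : 98.2 : 42.9 : 7.0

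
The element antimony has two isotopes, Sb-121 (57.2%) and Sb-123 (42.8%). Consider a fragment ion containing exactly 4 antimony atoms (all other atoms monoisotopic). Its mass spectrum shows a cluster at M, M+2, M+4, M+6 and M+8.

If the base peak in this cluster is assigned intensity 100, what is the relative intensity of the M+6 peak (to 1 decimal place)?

Binomial terms of (0.572 + 0.428)^4: M 0.1070, M+2 0.3204, M+4 0.3596, M+6 0.1794, M+8 0.0336 → M+4 is the base peak.
P(M+4) = C(4,2) × 0.572^2 × 0.428^2 = 6 × 0.327184 × 0.183184 = 0.359609 (base)
P(M+6) = C(4,3) × 0.572^1 × 0.428^3 = 4 × 0.5720 × 0.07840275 = 0.179385
Relative intensity = 0.179385 / 0.359609 × 100 = 49.9

49.9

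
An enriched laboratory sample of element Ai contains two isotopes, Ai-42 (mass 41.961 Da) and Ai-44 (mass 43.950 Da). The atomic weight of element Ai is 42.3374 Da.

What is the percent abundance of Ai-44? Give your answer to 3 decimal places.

With x = fraction of Ai-42 (so Ai-44 is 1 − x):
41.961·x + 43.950·(1 − x) = 42.3374
(41.961 − 43.950)·x = 42.3374 − 43.950
x = -1.6126 / -1.989 = 0.81076 → 81.076% Ai-42, 18.924% Ai-44.

18.924%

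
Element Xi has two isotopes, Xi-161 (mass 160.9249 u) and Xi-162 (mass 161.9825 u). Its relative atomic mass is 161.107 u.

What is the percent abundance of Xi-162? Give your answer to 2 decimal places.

17.22%

Let x be the fractional abundance of Xi-161; then Xi-162 has abundance 1 − x.
160.9249·x + 161.9825·(1 − x) = 161.107
(160.9249 − 161.9825)·x = 161.107 − 161.9825
x = -0.8755 / -1.0576 = 0.82782 → 82.78% Xi-161, 17.22% Xi-162.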